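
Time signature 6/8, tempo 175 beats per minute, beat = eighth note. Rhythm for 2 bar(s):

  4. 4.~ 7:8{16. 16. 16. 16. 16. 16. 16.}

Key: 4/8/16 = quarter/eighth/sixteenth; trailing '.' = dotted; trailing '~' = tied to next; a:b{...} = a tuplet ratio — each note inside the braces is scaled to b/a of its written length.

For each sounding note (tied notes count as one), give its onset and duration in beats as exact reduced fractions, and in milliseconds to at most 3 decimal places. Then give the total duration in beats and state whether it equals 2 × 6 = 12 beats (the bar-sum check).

1) 0.0ms=0b +1028.571ms=3b
2) 1028.571ms=3b +1322.449ms=27/7b
3) 2351.02ms=48/7b +293.878ms=6/7b
4) 2644.898ms=54/7b +293.878ms=6/7b
5) 2938.776ms=60/7b +293.878ms=6/7b
6) 3232.653ms=66/7b +293.878ms=6/7b
7) 3526.531ms=72/7b +293.878ms=6/7b
8) 3820.408ms=78/7b +293.878ms=6/7b
Σ=12b of 12 (175bpm 6/8) — PASS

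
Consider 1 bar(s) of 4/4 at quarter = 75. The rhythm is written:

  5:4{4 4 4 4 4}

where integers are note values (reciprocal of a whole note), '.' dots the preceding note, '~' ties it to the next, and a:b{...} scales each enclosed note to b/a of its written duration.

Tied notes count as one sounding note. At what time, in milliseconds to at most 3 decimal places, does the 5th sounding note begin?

1. 0.0ms @ 0 + 640.0ms (4/5)
2. 640.0ms @ 4/5 + 640.0ms (4/5)
3. 1280.0ms @ 8/5 + 640.0ms (4/5)
4. 1920.0ms @ 12/5 + 640.0ms (4/5)
5. 2560.0ms @ 16/5 + 640.0ms (4/5)

note 5 onset = 16/5b = 2560.0ms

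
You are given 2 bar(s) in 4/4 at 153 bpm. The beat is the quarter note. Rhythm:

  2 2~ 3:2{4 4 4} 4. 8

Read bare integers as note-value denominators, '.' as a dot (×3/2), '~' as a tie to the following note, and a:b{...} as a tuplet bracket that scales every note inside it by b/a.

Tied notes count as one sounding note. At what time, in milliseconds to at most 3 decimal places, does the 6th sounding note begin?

note 6 onset = 15/2b = 2941.176ms

1. 0.0ms @ 0 + 784.314ms (2)
2. 784.314ms @ 2 + 1045.752ms (8/3)
3. 1830.065ms @ 14/3 + 261.438ms (2/3)
4. 2091.503ms @ 16/3 + 261.438ms (2/3)
5. 2352.941ms @ 6 + 588.235ms (3/2)
6. 2941.176ms @ 15/2 + 196.078ms (1/2)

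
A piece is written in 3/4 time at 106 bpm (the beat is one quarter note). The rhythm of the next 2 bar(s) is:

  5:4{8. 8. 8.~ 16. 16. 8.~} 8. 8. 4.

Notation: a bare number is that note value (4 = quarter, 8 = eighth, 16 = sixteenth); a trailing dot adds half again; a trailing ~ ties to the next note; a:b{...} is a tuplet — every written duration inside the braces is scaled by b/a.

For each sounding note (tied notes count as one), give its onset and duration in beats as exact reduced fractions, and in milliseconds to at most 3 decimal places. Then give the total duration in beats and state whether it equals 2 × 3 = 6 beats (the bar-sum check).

1) 0.0ms=0b +339.623ms=3/5b
2) 339.623ms=3/5b +339.623ms=3/5b
3) 679.245ms=6/5b +509.434ms=9/10b
4) 1188.679ms=21/10b +169.811ms=3/10b
5) 1358.491ms=12/5b +764.151ms=27/20b
6) 2122.642ms=15/4b +424.528ms=3/4b
7) 2547.17ms=9/2b +849.057ms=3/2b
Σ=6b of 6 (106bpm 3/4) — PASS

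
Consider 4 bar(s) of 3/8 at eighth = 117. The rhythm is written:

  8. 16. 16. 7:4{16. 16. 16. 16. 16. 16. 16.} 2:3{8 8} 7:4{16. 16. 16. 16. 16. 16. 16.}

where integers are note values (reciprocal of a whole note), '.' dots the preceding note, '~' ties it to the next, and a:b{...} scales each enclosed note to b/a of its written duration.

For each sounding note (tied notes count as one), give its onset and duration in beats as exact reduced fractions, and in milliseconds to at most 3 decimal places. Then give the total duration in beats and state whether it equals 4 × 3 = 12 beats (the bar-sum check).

1) 0.0ms=0b +769.231ms=3/2b
2) 769.231ms=3/2b +384.615ms=3/4b
3) 1153.846ms=9/4b +384.615ms=3/4b
4) 1538.462ms=3b +219.78ms=3/7b
5) 1758.242ms=24/7b +219.78ms=3/7b
6) 1978.022ms=27/7b +219.78ms=3/7b
7) 2197.802ms=30/7b +219.78ms=3/7b
8) 2417.582ms=33/7b +219.78ms=3/7b
9) 2637.363ms=36/7b +219.78ms=3/7b
10) 2857.143ms=39/7b +219.78ms=3/7b
11) 3076.923ms=6b +769.231ms=3/2b
12) 3846.154ms=15/2b +769.231ms=3/2b
13) 4615.385ms=9b +219.78ms=3/7b
14) 4835.165ms=66/7b +219.78ms=3/7b
15) 5054.945ms=69/7b +219.78ms=3/7b
16) 5274.725ms=72/7b +219.78ms=3/7b
17) 5494.505ms=75/7b +219.78ms=3/7b
18) 5714.286ms=78/7b +219.78ms=3/7b
19) 5934.066ms=81/7b +219.78ms=3/7b
Σ=12b of 12 (117bpm 3/8) — PASS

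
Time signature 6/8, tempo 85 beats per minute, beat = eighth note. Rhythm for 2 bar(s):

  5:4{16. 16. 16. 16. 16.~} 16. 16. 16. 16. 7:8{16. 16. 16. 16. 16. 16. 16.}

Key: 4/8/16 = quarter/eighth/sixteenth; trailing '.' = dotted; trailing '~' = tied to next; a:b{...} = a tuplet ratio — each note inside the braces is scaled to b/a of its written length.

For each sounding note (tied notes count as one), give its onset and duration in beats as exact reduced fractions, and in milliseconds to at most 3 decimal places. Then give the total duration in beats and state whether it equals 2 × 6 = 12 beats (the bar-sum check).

1) 0.0ms=0b +423.529ms=3/5b
2) 423.529ms=3/5b +423.529ms=3/5b
3) 847.059ms=6/5b +423.529ms=3/5b
4) 1270.588ms=9/5b +423.529ms=3/5b
5) 1694.118ms=12/5b +952.941ms=27/20b
6) 2647.059ms=15/4b +529.412ms=3/4b
7) 3176.471ms=9/2b +529.412ms=3/4b
8) 3705.882ms=21/4b +529.412ms=3/4b
9) 4235.294ms=6b +605.042ms=6/7b
10) 4840.336ms=48/7b +605.042ms=6/7b
11) 5445.378ms=54/7b +605.042ms=6/7b
12) 6050.42ms=60/7b +605.042ms=6/7b
13) 6655.462ms=66/7b +605.042ms=6/7b
14) 7260.504ms=72/7b +605.042ms=6/7b
15) 7865.546ms=78/7b +605.042ms=6/7b
Σ=12b of 12 (85bpm 6/8) — PASS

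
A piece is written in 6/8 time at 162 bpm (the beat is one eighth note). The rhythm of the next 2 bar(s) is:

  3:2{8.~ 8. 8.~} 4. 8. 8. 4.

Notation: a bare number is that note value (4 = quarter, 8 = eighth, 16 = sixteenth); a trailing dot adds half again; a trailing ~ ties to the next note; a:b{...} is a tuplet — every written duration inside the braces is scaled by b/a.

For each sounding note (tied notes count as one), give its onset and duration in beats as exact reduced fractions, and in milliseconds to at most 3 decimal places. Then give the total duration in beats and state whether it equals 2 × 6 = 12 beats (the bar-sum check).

1) 0.0ms=0b +740.741ms=2b
2) 740.741ms=2b +1481.481ms=4b
3) 2222.222ms=6b +555.556ms=3/2b
4) 2777.778ms=15/2b +555.556ms=3/2b
5) 3333.333ms=9b +1111.111ms=3b
Σ=12b of 12 (162bpm 6/8) — PASS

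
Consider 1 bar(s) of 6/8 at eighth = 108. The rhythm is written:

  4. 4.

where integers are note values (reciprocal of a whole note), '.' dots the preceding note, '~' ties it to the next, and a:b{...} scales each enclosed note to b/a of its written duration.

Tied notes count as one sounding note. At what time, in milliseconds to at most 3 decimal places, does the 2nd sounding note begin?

note 2 onset = 3b = 1666.667ms

1. 0.0ms @ 0 + 1666.667ms (3)
2. 1666.667ms @ 3 + 1666.667ms (3)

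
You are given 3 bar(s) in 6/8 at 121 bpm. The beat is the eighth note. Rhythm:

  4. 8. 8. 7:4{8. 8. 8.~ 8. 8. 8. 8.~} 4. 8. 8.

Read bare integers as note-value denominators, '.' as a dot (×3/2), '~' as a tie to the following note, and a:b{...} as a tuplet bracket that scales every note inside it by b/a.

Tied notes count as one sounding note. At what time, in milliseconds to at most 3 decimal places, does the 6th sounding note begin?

1. 0.0ms @ 0 + 1487.603ms (3)
2. 1487.603ms @ 3 + 743.802ms (3/2)
3. 2231.405ms @ 9/2 + 743.802ms (3/2)
4. 2975.207ms @ 6 + 425.03ms (6/7)
5. 3400.236ms @ 48/7 + 425.03ms (6/7)
6. 3825.266ms @ 54/7 + 850.059ms (12/7)
7. 4675.325ms @ 66/7 + 425.03ms (6/7)
8. 5100.354ms @ 72/7 + 425.03ms (6/7)
9. 5525.384ms @ 78/7 + 1912.633ms (27/7)
10. 7438.017ms @ 15 + 743.802ms (3/2)
11. 8181.818ms @ 33/2 + 743.802ms (3/2)

note 6 onset = 54/7b = 3825.266ms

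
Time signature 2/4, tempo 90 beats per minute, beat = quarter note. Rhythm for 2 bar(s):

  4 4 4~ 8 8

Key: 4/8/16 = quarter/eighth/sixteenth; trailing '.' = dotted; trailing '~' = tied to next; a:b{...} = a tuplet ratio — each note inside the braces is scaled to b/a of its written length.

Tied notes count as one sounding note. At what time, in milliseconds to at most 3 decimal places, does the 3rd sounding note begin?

note 3 onset = 2b = 1333.333ms

1. 0.0ms @ 0 + 666.667ms (1)
2. 666.667ms @ 1 + 666.667ms (1)
3. 1333.333ms @ 2 + 1000.0ms (3/2)
4. 2333.333ms @ 7/2 + 333.333ms (1/2)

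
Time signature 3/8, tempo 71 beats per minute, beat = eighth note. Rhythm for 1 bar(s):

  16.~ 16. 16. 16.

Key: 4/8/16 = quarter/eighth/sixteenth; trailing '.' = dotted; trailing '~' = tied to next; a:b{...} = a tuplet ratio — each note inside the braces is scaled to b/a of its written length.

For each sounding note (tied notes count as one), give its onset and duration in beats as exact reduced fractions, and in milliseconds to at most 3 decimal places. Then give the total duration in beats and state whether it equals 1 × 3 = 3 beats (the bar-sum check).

1) 0.0ms=0b +1267.606ms=3/2b
2) 1267.606ms=3/2b +633.803ms=3/4b
3) 1901.408ms=9/4b +633.803ms=3/4b
Σ=3b of 3 (71bpm 3/8) — PASS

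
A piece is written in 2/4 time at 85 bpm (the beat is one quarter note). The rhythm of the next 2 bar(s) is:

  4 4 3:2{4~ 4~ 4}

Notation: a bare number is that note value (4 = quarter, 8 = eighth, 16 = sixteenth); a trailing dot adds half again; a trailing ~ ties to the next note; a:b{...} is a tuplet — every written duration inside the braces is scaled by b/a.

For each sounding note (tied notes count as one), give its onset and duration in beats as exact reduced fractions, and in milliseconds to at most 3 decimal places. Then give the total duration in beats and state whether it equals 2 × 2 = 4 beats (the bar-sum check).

1) 0.0ms=0b +705.882ms=1b
2) 705.882ms=1b +705.882ms=1b
3) 1411.765ms=2b +1411.765ms=2b
Σ=4b of 4 (85bpm 2/4) — PASS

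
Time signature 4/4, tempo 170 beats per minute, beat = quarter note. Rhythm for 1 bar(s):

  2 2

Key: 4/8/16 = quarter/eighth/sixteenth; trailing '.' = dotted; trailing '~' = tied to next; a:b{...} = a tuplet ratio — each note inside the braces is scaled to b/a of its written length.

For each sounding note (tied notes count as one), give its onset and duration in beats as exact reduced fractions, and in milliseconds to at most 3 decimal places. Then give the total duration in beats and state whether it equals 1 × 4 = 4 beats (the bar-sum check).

1) 0.0ms=0b +705.882ms=2b
2) 705.882ms=2b +705.882ms=2b
Σ=4b of 4 (170bpm 4/4) — PASS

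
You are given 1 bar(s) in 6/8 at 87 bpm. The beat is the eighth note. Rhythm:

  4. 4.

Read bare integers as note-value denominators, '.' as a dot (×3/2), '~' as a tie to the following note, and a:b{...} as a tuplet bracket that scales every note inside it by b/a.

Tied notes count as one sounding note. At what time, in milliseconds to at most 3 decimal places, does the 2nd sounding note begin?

1. 0.0ms @ 0 + 2068.966ms (3)
2. 2068.966ms @ 3 + 2068.966ms (3)

note 2 onset = 3b = 2068.966ms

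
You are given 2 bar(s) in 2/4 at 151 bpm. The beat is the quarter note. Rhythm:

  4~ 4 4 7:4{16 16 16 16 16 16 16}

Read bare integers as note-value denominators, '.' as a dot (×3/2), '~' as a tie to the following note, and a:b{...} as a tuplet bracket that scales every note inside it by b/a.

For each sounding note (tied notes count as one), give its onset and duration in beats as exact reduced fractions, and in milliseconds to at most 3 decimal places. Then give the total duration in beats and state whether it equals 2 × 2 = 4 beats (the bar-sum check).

1) 0.0ms=0b +794.702ms=2b
2) 794.702ms=2b +397.351ms=1b
3) 1192.053ms=3b +56.764ms=1/7b
4) 1248.817ms=22/7b +56.764ms=1/7b
5) 1305.582ms=23/7b +56.764ms=1/7b
6) 1362.346ms=24/7b +56.764ms=1/7b
7) 1419.111ms=25/7b +56.764ms=1/7b
8) 1475.875ms=26/7b +56.764ms=1/7b
9) 1532.64ms=27/7b +56.764ms=1/7b
Σ=4b of 4 (151bpm 2/4) — PASS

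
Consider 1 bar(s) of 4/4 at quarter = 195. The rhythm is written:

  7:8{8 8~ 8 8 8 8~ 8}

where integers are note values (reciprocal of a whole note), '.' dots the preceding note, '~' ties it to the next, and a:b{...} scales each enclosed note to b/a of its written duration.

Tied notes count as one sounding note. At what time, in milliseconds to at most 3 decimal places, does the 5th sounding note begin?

1. 0.0ms @ 0 + 175.824ms (4/7)
2. 175.824ms @ 4/7 + 351.648ms (8/7)
3. 527.473ms @ 12/7 + 175.824ms (4/7)
4. 703.297ms @ 16/7 + 175.824ms (4/7)
5. 879.121ms @ 20/7 + 351.648ms (8/7)

note 5 onset = 20/7b = 879.121ms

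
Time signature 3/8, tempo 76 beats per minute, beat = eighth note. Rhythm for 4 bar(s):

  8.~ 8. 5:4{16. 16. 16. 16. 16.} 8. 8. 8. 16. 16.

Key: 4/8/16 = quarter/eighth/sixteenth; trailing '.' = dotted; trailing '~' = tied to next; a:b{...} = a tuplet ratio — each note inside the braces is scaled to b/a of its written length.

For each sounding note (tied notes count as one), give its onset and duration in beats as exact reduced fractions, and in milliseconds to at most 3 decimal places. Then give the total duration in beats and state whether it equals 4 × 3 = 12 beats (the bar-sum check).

1) 0.0ms=0b +2368.421ms=3b
2) 2368.421ms=3b +473.684ms=3/5b
3) 2842.105ms=18/5b +473.684ms=3/5b
4) 3315.789ms=21/5b +473.684ms=3/5b
5) 3789.474ms=24/5b +473.684ms=3/5b
6) 4263.158ms=27/5b +473.684ms=3/5b
7) 4736.842ms=6b +1184.211ms=3/2b
8) 5921.053ms=15/2b +1184.211ms=3/2b
9) 7105.263ms=9b +1184.211ms=3/2b
10) 8289.474ms=21/2b +592.105ms=3/4b
11) 8881.579ms=45/4b +592.105ms=3/4b
Σ=12b of 12 (76bpm 3/8) — PASS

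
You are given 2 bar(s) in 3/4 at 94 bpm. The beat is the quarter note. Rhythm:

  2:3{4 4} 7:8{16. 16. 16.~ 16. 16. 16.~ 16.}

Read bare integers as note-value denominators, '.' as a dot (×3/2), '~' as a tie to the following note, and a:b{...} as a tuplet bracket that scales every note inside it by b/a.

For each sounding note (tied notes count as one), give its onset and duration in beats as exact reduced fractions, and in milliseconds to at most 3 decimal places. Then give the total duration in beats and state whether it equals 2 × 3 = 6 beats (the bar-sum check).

1) 0.0ms=0b +957.447ms=3/2b
2) 957.447ms=3/2b +957.447ms=3/2b
3) 1914.894ms=3b +273.556ms=3/7b
4) 2188.45ms=24/7b +273.556ms=3/7b
5) 2462.006ms=27/7b +547.112ms=6/7b
6) 3009.119ms=33/7b +273.556ms=3/7b
7) 3282.675ms=36/7b +547.112ms=6/7b
Σ=6b of 6 (94bpm 3/4) — PASS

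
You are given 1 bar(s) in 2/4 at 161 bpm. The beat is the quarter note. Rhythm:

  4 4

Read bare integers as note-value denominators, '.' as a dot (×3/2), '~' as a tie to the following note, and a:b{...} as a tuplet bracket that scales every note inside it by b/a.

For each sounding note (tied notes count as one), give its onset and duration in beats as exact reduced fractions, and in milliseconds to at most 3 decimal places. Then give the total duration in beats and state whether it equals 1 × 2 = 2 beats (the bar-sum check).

1) 0.0ms=0b +372.671ms=1b
2) 372.671ms=1b +372.671ms=1b
Σ=2b of 2 (161bpm 2/4) — PASS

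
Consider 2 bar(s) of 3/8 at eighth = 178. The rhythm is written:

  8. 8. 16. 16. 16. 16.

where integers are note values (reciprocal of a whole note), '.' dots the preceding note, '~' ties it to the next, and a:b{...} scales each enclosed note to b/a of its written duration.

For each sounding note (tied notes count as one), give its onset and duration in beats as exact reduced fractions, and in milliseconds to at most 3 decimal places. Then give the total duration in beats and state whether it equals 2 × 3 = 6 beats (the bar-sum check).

1) 0.0ms=0b +505.618ms=3/2b
2) 505.618ms=3/2b +505.618ms=3/2b
3) 1011.236ms=3b +252.809ms=3/4b
4) 1264.045ms=15/4b +252.809ms=3/4b
5) 1516.854ms=9/2b +252.809ms=3/4b
6) 1769.663ms=21/4b +252.809ms=3/4b
Σ=6b of 6 (178bpm 3/8) — PASS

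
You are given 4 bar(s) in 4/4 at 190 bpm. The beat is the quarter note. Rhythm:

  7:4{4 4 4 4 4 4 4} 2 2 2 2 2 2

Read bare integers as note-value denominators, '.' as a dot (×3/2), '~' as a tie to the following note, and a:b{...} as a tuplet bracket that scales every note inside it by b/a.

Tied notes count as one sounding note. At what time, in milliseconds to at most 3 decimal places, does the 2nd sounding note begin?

note 2 onset = 4/7b = 180.451ms

1. 0.0ms @ 0 + 180.451ms (4/7)
2. 180.451ms @ 4/7 + 180.451ms (4/7)
3. 360.902ms @ 8/7 + 180.451ms (4/7)
4. 541.353ms @ 12/7 + 180.451ms (4/7)
5. 721.805ms @ 16/7 + 180.451ms (4/7)
6. 902.256ms @ 20/7 + 180.451ms (4/7)
7. 1082.707ms @ 24/7 + 180.451ms (4/7)
8. 1263.158ms @ 4 + 631.579ms (2)
9. 1894.737ms @ 6 + 631.579ms (2)
10. 2526.316ms @ 8 + 631.579ms (2)
11. 3157.895ms @ 10 + 631.579ms (2)
12. 3789.474ms @ 12 + 631.579ms (2)
13. 4421.053ms @ 14 + 631.579ms (2)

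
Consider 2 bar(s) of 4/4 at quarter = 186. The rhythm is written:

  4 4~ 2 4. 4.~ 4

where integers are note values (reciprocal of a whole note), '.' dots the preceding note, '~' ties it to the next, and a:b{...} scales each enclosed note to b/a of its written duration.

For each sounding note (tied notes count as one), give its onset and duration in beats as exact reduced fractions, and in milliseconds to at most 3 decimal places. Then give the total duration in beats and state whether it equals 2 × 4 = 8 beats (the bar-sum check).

1) 0.0ms=0b +322.581ms=1b
2) 322.581ms=1b +967.742ms=3b
3) 1290.323ms=4b +483.871ms=3/2b
4) 1774.194ms=11/2b +806.452ms=5/2b
Σ=8b of 8 (186bpm 4/4) — PASS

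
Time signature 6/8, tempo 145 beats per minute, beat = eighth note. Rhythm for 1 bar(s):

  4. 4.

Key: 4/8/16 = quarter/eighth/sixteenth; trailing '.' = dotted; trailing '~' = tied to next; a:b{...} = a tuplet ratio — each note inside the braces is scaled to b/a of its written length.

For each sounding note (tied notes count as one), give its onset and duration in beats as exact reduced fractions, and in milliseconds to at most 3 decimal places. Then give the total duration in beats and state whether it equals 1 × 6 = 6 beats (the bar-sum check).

1) 0.0ms=0b +1241.379ms=3b
2) 1241.379ms=3b +1241.379ms=3b
Σ=6b of 6 (145bpm 6/8) — PASS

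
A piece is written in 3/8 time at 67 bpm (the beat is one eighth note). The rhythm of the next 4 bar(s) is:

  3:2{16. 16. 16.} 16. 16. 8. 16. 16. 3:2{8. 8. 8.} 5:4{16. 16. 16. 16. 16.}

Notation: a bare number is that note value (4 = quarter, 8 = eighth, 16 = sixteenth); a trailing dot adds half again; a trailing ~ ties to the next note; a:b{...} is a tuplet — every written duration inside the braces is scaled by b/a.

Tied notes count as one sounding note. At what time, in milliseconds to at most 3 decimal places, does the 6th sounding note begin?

1. 0.0ms @ 0 + 447.761ms (1/2)
2. 447.761ms @ 1/2 + 447.761ms (1/2)
3. 895.522ms @ 1 + 447.761ms (1/2)
4. 1343.284ms @ 3/2 + 671.642ms (3/4)
5. 2014.925ms @ 9/4 + 671.642ms (3/4)
6. 2686.567ms @ 3 + 1343.284ms (3/2)
7. 4029.851ms @ 9/2 + 671.642ms (3/4)
8. 4701.493ms @ 21/4 + 671.642ms (3/4)
9. 5373.134ms @ 6 + 895.522ms (1)
10. 6268.657ms @ 7 + 895.522ms (1)
11. 7164.179ms @ 8 + 895.522ms (1)
12. 8059.701ms @ 9 + 537.313ms (3/5)
13. 8597.015ms @ 48/5 + 537.313ms (3/5)
14. 9134.328ms @ 51/5 + 537.313ms (3/5)
15. 9671.642ms @ 54/5 + 537.313ms (3/5)
16. 10208.955ms @ 57/5 + 537.313ms (3/5)

note 6 onset = 3b = 2686.567ms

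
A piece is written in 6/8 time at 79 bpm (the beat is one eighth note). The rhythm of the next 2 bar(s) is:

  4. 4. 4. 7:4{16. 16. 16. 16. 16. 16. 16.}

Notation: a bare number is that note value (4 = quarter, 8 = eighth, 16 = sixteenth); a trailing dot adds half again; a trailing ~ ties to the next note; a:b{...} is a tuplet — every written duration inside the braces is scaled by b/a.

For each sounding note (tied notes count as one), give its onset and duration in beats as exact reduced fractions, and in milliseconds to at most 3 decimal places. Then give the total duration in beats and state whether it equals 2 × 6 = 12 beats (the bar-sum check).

1) 0.0ms=0b +2278.481ms=3b
2) 2278.481ms=3b +2278.481ms=3b
3) 4556.962ms=6b +2278.481ms=3b
4) 6835.443ms=9b +325.497ms=3/7b
5) 7160.94ms=66/7b +325.497ms=3/7b
6) 7486.438ms=69/7b +325.497ms=3/7b
7) 7811.935ms=72/7b +325.497ms=3/7b
8) 8137.432ms=75/7b +325.497ms=3/7b
9) 8462.929ms=78/7b +325.497ms=3/7b
10) 8788.427ms=81/7b +325.497ms=3/7b
Σ=12b of 12 (79bpm 6/8) — PASS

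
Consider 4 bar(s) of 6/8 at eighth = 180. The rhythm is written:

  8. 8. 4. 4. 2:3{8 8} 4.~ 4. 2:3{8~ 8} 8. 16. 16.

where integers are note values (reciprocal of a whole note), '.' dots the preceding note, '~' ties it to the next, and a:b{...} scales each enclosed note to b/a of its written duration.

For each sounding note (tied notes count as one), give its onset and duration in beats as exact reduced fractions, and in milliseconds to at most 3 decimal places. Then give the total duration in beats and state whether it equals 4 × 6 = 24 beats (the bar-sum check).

1) 0.0ms=0b +500.0ms=3/2b
2) 500.0ms=3/2b +500.0ms=3/2b
3) 1000.0ms=3b +1000.0ms=3b
4) 2000.0ms=6b +1000.0ms=3b
5) 3000.0ms=9b +500.0ms=3/2b
6) 3500.0ms=21/2b +500.0ms=3/2b
7) 4000.0ms=12b +2000.0ms=6b
8) 6000.0ms=18b +1000.0ms=3b
9) 7000.0ms=21b +500.0ms=3/2b
10) 7500.0ms=45/2b +250.0ms=3/4b
11) 7750.0ms=93/4b +250.0ms=3/4b
Σ=24b of 24 (180bpm 6/8) — PASS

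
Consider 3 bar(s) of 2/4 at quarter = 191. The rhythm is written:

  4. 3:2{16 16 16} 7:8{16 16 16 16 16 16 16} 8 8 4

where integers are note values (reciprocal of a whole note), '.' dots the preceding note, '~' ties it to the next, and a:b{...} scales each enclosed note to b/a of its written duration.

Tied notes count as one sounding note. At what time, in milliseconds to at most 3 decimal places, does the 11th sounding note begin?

1. 0.0ms @ 0 + 471.204ms (3/2)
2. 471.204ms @ 3/2 + 52.356ms (1/6)
3. 523.56ms @ 5/3 + 52.356ms (1/6)
4. 575.916ms @ 11/6 + 52.356ms (1/6)
5. 628.272ms @ 2 + 89.753ms (2/7)
6. 718.025ms @ 16/7 + 89.753ms (2/7)
7. 807.779ms @ 18/7 + 89.753ms (2/7)
8. 897.532ms @ 20/7 + 89.753ms (2/7)
9. 987.285ms @ 22/7 + 89.753ms (2/7)
10. 1077.038ms @ 24/7 + 89.753ms (2/7)
11. 1166.791ms @ 26/7 + 89.753ms (2/7)
12. 1256.545ms @ 4 + 157.068ms (1/2)
13. 1413.613ms @ 9/2 + 157.068ms (1/2)
14. 1570.681ms @ 5 + 314.136ms (1)

note 11 onset = 26/7b = 1166.791ms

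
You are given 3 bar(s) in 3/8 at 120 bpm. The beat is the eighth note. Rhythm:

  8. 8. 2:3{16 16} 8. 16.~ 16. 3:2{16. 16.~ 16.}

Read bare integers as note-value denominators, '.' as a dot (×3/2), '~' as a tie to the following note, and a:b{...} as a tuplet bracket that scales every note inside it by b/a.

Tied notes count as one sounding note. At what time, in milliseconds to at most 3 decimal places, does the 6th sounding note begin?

1. 0.0ms @ 0 + 750.0ms (3/2)
2. 750.0ms @ 3/2 + 750.0ms (3/2)
3. 1500.0ms @ 3 + 375.0ms (3/4)
4. 1875.0ms @ 15/4 + 375.0ms (3/4)
5. 2250.0ms @ 9/2 + 750.0ms (3/2)
6. 3000.0ms @ 6 + 750.0ms (3/2)
7. 3750.0ms @ 15/2 + 250.0ms (1/2)
8. 4000.0ms @ 8 + 500.0ms (1)

note 6 onset = 6b = 3000.0ms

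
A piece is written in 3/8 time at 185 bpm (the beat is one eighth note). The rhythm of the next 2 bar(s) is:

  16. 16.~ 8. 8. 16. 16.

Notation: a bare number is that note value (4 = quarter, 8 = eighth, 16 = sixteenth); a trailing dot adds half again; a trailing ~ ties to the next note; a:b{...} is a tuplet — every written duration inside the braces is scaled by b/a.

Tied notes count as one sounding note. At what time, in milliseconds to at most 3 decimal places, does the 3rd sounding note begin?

1. 0.0ms @ 0 + 243.243ms (3/4)
2. 243.243ms @ 3/4 + 729.73ms (9/4)
3. 972.973ms @ 3 + 486.486ms (3/2)
4. 1459.459ms @ 9/2 + 243.243ms (3/4)
5. 1702.703ms @ 21/4 + 243.243ms (3/4)

note 3 onset = 3b = 972.973ms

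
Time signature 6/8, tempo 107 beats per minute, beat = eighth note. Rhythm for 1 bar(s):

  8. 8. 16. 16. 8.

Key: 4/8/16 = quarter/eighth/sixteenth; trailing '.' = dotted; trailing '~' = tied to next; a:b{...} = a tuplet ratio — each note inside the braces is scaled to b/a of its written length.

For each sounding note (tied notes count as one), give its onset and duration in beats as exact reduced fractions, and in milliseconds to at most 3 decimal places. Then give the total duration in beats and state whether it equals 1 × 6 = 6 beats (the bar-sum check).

1) 0.0ms=0b +841.121ms=3/2b
2) 841.121ms=3/2b +841.121ms=3/2b
3) 1682.243ms=3b +420.561ms=3/4b
4) 2102.804ms=15/4b +420.561ms=3/4b
5) 2523.364ms=9/2b +841.121ms=3/2b
Σ=6b of 6 (107bpm 6/8) — PASS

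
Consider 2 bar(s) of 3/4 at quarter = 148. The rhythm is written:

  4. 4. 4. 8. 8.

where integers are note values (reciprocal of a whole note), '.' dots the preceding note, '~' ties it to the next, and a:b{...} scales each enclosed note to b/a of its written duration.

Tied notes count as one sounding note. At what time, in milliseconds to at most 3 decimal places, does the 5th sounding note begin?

1. 0.0ms @ 0 + 608.108ms (3/2)
2. 608.108ms @ 3/2 + 608.108ms (3/2)
3. 1216.216ms @ 3 + 608.108ms (3/2)
4. 1824.324ms @ 9/2 + 304.054ms (3/4)
5. 2128.378ms @ 21/4 + 304.054ms (3/4)

note 5 onset = 21/4b = 2128.378ms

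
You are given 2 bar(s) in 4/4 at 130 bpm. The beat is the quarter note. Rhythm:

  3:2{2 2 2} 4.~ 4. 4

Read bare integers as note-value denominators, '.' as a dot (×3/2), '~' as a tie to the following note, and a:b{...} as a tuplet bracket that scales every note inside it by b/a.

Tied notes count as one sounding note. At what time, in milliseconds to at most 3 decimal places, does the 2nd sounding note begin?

note 2 onset = 4/3b = 615.385ms

1. 0.0ms @ 0 + 615.385ms (4/3)
2. 615.385ms @ 4/3 + 615.385ms (4/3)
3. 1230.769ms @ 8/3 + 615.385ms (4/3)
4. 1846.154ms @ 4 + 1384.615ms (3)
5. 3230.769ms @ 7 + 461.538ms (1)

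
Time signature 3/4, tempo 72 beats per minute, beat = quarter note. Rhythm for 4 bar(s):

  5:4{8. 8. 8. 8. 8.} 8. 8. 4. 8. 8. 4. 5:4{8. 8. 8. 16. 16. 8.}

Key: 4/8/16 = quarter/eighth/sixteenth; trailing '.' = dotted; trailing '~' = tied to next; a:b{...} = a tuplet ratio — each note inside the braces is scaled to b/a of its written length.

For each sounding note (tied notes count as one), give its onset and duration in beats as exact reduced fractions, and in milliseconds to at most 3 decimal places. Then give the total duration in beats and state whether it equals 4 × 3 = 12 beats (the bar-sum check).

1) 0.0ms=0b +500.0ms=3/5b
2) 500.0ms=3/5b +500.0ms=3/5b
3) 1000.0ms=6/5b +500.0ms=3/5b
4) 1500.0ms=9/5b +500.0ms=3/5b
5) 2000.0ms=12/5b +500.0ms=3/5b
6) 2500.0ms=3b +625.0ms=3/4b
7) 3125.0ms=15/4b +625.0ms=3/4b
8) 3750.0ms=9/2b +1250.0ms=3/2b
9) 5000.0ms=6b +625.0ms=3/4b
10) 5625.0ms=27/4b +625.0ms=3/4b
11) 6250.0ms=15/2b +1250.0ms=3/2b
12) 7500.0ms=9b +500.0ms=3/5b
13) 8000.0ms=48/5b +500.0ms=3/5b
14) 8500.0ms=51/5b +500.0ms=3/5b
15) 9000.0ms=54/5b +250.0ms=3/10b
16) 9250.0ms=111/10b +250.0ms=3/10b
17) 9500.0ms=57/5b +500.0ms=3/5b
Σ=12b of 12 (72bpm 3/4) — PASS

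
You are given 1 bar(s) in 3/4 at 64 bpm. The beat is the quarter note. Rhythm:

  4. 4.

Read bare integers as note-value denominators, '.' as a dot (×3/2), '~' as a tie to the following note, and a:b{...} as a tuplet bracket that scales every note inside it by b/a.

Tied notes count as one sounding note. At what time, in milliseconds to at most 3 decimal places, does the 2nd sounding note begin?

note 2 onset = 3/2b = 1406.25ms

1. 0.0ms @ 0 + 1406.25ms (3/2)
2. 1406.25ms @ 3/2 + 1406.25ms (3/2)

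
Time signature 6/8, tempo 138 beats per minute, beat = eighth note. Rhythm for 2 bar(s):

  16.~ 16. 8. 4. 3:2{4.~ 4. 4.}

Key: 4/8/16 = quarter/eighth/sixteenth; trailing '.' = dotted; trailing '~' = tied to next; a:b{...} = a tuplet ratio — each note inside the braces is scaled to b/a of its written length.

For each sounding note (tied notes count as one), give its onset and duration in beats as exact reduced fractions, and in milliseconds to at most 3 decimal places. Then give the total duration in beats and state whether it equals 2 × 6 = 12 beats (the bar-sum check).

1) 0.0ms=0b +652.174ms=3/2b
2) 652.174ms=3/2b +652.174ms=3/2b
3) 1304.348ms=3b +1304.348ms=3b
4) 2608.696ms=6b +1739.13ms=4b
5) 4347.826ms=10b +869.565ms=2b
Σ=12b of 12 (138bpm 6/8) — PASS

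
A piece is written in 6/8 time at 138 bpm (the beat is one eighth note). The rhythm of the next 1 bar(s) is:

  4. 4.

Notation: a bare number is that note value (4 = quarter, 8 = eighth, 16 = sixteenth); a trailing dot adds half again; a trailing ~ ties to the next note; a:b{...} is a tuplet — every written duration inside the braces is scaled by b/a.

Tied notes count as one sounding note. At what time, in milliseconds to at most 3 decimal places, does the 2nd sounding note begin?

note 2 onset = 3b = 1304.348ms

1. 0.0ms @ 0 + 1304.348ms (3)
2. 1304.348ms @ 3 + 1304.348ms (3)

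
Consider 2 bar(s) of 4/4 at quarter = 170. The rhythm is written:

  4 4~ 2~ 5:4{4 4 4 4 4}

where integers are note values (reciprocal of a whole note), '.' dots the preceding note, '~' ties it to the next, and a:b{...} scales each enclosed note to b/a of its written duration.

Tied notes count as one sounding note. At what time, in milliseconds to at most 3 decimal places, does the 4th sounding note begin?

note 4 onset = 28/5b = 1976.471ms

1. 0.0ms @ 0 + 352.941ms (1)
2. 352.941ms @ 1 + 1341.176ms (19/5)
3. 1694.118ms @ 24/5 + 282.353ms (4/5)
4. 1976.471ms @ 28/5 + 282.353ms (4/5)
5. 2258.824ms @ 32/5 + 282.353ms (4/5)
6. 2541.176ms @ 36/5 + 282.353ms (4/5)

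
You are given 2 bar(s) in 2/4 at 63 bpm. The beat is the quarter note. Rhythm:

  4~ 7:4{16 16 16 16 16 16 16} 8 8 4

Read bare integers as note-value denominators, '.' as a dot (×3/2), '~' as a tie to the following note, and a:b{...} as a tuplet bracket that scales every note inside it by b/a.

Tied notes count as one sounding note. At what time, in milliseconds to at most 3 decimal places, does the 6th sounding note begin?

1. 0.0ms @ 0 + 1088.435ms (8/7)
2. 1088.435ms @ 8/7 + 136.054ms (1/7)
3. 1224.49ms @ 9/7 + 136.054ms (1/7)
4. 1360.544ms @ 10/7 + 136.054ms (1/7)
5. 1496.599ms @ 11/7 + 136.054ms (1/7)
6. 1632.653ms @ 12/7 + 136.054ms (1/7)
7. 1768.707ms @ 13/7 + 136.054ms (1/7)
8. 1904.762ms @ 2 + 476.19ms (1/2)
9. 2380.952ms @ 5/2 + 476.19ms (1/2)
10. 2857.143ms @ 3 + 952.381ms (1)

note 6 onset = 12/7b = 1632.653ms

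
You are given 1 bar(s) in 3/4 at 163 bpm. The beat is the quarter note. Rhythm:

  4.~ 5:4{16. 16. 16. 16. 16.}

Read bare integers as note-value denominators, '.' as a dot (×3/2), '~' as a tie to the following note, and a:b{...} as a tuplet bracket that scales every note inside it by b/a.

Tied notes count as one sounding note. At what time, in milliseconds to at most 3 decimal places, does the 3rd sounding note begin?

1. 0.0ms @ 0 + 662.577ms (9/5)
2. 662.577ms @ 9/5 + 110.429ms (3/10)
3. 773.006ms @ 21/10 + 110.429ms (3/10)
4. 883.436ms @ 12/5 + 110.429ms (3/10)
5. 993.865ms @ 27/10 + 110.429ms (3/10)

note 3 onset = 21/10b = 773.006ms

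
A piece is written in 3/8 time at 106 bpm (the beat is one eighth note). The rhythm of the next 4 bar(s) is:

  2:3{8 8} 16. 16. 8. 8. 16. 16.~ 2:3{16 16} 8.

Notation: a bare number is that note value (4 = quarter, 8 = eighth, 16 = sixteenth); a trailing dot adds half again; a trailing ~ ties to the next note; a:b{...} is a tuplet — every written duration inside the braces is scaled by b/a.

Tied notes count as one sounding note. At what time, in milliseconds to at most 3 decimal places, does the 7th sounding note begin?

note 7 onset = 15/2b = 4245.283ms

1. 0.0ms @ 0 + 849.057ms (3/2)
2. 849.057ms @ 3/2 + 849.057ms (3/2)
3. 1698.113ms @ 3 + 424.528ms (3/4)
4. 2122.642ms @ 15/4 + 424.528ms (3/4)
5. 2547.17ms @ 9/2 + 849.057ms (3/2)
6. 3396.226ms @ 6 + 849.057ms (3/2)
7. 4245.283ms @ 15/2 + 424.528ms (3/4)
8. 4669.811ms @ 33/4 + 849.057ms (3/2)
9. 5518.868ms @ 39/4 + 424.528ms (3/4)
10. 5943.396ms @ 21/2 + 849.057ms (3/2)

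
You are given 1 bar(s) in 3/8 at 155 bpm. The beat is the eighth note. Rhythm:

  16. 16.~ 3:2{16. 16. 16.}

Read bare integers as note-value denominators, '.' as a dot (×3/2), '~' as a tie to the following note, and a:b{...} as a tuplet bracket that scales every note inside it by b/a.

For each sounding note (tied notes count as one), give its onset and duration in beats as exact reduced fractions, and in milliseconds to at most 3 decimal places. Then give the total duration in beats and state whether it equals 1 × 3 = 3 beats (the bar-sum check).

1) 0.0ms=0b +290.323ms=3/4b
2) 290.323ms=3/4b +483.871ms=5/4b
3) 774.194ms=2b +193.548ms=1/2b
4) 967.742ms=5/2b +193.548ms=1/2b
Σ=3b of 3 (155bpm 3/8) — PASS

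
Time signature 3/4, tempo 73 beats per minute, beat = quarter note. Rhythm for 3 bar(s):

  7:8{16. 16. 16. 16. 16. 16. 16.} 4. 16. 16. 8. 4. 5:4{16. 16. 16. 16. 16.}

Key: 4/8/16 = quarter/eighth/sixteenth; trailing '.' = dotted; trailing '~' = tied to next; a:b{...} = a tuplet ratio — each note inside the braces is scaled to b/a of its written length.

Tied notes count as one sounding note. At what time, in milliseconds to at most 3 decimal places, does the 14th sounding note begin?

note 14 onset = 39/5b = 6410.959ms

1. 0.0ms @ 0 + 352.25ms (3/7)
2. 352.25ms @ 3/7 + 352.25ms (3/7)
3. 704.501ms @ 6/7 + 352.25ms (3/7)
4. 1056.751ms @ 9/7 + 352.25ms (3/7)
5. 1409.002ms @ 12/7 + 352.25ms (3/7)
6. 1761.252ms @ 15/7 + 352.25ms (3/7)
7. 2113.503ms @ 18/7 + 352.25ms (3/7)
8. 2465.753ms @ 3 + 1232.877ms (3/2)
9. 3698.63ms @ 9/2 + 308.219ms (3/8)
10. 4006.849ms @ 39/8 + 308.219ms (3/8)
11. 4315.068ms @ 21/4 + 616.438ms (3/4)
12. 4931.507ms @ 6 + 1232.877ms (3/2)
13. 6164.384ms @ 15/2 + 246.575ms (3/10)
14. 6410.959ms @ 39/5 + 246.575ms (3/10)
15. 6657.534ms @ 81/10 + 246.575ms (3/10)
16. 6904.11ms @ 42/5 + 246.575ms (3/10)
17. 7150.685ms @ 87/10 + 246.575ms (3/10)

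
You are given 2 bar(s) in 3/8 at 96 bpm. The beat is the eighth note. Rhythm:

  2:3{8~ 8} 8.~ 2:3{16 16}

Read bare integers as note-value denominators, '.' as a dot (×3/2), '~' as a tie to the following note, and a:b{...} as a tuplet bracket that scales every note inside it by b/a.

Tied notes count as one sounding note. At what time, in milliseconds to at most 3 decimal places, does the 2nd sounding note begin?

1. 0.0ms @ 0 + 1875.0ms (3)
2. 1875.0ms @ 3 + 1406.25ms (9/4)
3. 3281.25ms @ 21/4 + 468.75ms (3/4)

note 2 onset = 3b = 1875.0ms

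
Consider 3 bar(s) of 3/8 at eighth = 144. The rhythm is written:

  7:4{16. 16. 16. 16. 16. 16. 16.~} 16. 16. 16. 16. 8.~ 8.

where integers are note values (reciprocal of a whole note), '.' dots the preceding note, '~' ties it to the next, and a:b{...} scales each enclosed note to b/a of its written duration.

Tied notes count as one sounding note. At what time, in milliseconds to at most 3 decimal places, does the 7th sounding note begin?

note 7 onset = 18/7b = 1071.429ms

1. 0.0ms @ 0 + 178.571ms (3/7)
2. 178.571ms @ 3/7 + 178.571ms (3/7)
3. 357.143ms @ 6/7 + 178.571ms (3/7)
4. 535.714ms @ 9/7 + 178.571ms (3/7)
5. 714.286ms @ 12/7 + 178.571ms (3/7)
6. 892.857ms @ 15/7 + 178.571ms (3/7)
7. 1071.429ms @ 18/7 + 491.071ms (33/28)
8. 1562.5ms @ 15/4 + 312.5ms (3/4)
9. 1875.0ms @ 9/2 + 312.5ms (3/4)
10. 2187.5ms @ 21/4 + 312.5ms (3/4)
11. 2500.0ms @ 6 + 1250.0ms (3)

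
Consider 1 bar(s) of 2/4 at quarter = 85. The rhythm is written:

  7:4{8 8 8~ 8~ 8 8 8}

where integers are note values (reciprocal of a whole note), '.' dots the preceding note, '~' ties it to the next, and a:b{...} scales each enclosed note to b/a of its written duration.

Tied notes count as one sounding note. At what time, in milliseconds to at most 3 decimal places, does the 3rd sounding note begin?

1. 0.0ms @ 0 + 201.681ms (2/7)
2. 201.681ms @ 2/7 + 201.681ms (2/7)
3. 403.361ms @ 4/7 + 605.042ms (6/7)
4. 1008.403ms @ 10/7 + 201.681ms (2/7)
5. 1210.084ms @ 12/7 + 201.681ms (2/7)

note 3 onset = 4/7b = 403.361ms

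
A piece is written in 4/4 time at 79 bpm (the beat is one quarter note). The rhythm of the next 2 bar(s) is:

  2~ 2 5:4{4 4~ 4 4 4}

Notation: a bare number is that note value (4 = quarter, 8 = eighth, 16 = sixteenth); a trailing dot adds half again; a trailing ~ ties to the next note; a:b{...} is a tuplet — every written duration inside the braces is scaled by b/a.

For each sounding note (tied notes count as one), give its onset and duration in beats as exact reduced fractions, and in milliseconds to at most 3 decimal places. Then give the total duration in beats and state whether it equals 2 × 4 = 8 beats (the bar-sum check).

1) 0.0ms=0b +3037.975ms=4b
2) 3037.975ms=4b +607.595ms=4/5b
3) 3645.57ms=24/5b +1215.19ms=8/5b
4) 4860.759ms=32/5b +607.595ms=4/5b
5) 5468.354ms=36/5b +607.595ms=4/5b
Σ=8b of 8 (79bpm 4/4) — PASS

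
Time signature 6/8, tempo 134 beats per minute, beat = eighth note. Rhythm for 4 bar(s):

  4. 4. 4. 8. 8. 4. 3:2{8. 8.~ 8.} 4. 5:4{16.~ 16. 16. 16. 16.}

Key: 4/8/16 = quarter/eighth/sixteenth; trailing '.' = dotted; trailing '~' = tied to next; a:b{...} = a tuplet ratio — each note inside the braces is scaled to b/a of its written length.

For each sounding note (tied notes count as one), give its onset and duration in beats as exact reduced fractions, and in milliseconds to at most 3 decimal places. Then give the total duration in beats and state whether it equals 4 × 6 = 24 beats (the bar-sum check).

1) 0.0ms=0b +1343.284ms=3b
2) 1343.284ms=3b +1343.284ms=3b
3) 2686.567ms=6b +1343.284ms=3b
4) 4029.851ms=9b +671.642ms=3/2b
5) 4701.493ms=21/2b +671.642ms=3/2b
6) 5373.134ms=12b +1343.284ms=3b
7) 6716.418ms=15b +447.761ms=1b
8) 7164.179ms=16b +895.522ms=2b
9) 8059.701ms=18b +1343.284ms=3b
10) 9402.985ms=21b +537.313ms=6/5b
11) 9940.299ms=111/5b +268.657ms=3/5b
12) 10208.955ms=114/5b +268.657ms=3/5b
13) 10477.612ms=117/5b +268.657ms=3/5b
Σ=24b of 24 (134bpm 6/8) — PASS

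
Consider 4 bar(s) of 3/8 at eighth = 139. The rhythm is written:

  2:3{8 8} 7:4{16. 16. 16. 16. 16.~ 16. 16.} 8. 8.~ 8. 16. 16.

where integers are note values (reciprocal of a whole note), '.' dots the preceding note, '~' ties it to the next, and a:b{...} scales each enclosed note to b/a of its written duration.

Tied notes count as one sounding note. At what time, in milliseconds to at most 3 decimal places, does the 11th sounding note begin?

1. 0.0ms @ 0 + 647.482ms (3/2)
2. 647.482ms @ 3/2 + 647.482ms (3/2)
3. 1294.964ms @ 3 + 184.995ms (3/7)
4. 1479.959ms @ 24/7 + 184.995ms (3/7)
5. 1664.954ms @ 27/7 + 184.995ms (3/7)
6. 1849.949ms @ 30/7 + 184.995ms (3/7)
7. 2034.943ms @ 33/7 + 369.99ms (6/7)
8. 2404.933ms @ 39/7 + 184.995ms (3/7)
9. 2589.928ms @ 6 + 647.482ms (3/2)
10. 3237.41ms @ 15/2 + 1294.964ms (3)
11. 4532.374ms @ 21/2 + 323.741ms (3/4)
12. 4856.115ms @ 45/4 + 323.741ms (3/4)

note 11 onset = 21/2b = 4532.374ms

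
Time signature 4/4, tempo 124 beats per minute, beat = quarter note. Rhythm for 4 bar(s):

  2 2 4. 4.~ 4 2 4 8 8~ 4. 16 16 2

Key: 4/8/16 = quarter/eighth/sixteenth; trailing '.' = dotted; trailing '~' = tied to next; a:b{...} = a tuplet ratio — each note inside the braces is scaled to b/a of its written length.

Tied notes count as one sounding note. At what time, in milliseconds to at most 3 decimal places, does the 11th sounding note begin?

1. 0.0ms @ 0 + 967.742ms (2)
2. 967.742ms @ 2 + 967.742ms (2)
3. 1935.484ms @ 4 + 725.806ms (3/2)
4. 2661.29ms @ 11/2 + 1209.677ms (5/2)
5. 3870.968ms @ 8 + 967.742ms (2)
6. 4838.71ms @ 10 + 483.871ms (1)
7. 5322.581ms @ 11 + 241.935ms (1/2)
8. 5564.516ms @ 23/2 + 967.742ms (2)
9. 6532.258ms @ 27/2 + 120.968ms (1/4)
10. 6653.226ms @ 55/4 + 120.968ms (1/4)
11. 6774.194ms @ 14 + 967.742ms (2)

note 11 onset = 14b = 6774.194ms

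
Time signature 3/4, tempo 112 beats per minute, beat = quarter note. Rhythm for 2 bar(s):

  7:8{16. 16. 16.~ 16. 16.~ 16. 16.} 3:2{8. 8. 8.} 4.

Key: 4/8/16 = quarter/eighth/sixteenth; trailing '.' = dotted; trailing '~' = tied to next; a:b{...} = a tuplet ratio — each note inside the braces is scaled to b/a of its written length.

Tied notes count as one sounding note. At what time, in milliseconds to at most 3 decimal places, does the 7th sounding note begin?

note 7 onset = 7/2b = 1875.0ms

1. 0.0ms @ 0 + 229.592ms (3/7)
2. 229.592ms @ 3/7 + 229.592ms (3/7)
3. 459.184ms @ 6/7 + 459.184ms (6/7)
4. 918.367ms @ 12/7 + 459.184ms (6/7)
5. 1377.551ms @ 18/7 + 229.592ms (3/7)
6. 1607.143ms @ 3 + 267.857ms (1/2)
7. 1875.0ms @ 7/2 + 267.857ms (1/2)
8. 2142.857ms @ 4 + 267.857ms (1/2)
9. 2410.714ms @ 9/2 + 803.571ms (3/2)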